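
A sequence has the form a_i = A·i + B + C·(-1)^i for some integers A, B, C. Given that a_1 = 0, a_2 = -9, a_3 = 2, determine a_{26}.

Write the equations: A + B - C = 0; 2A + B + C = -9; 3A + B - C = 2.
Subtracting the first from the second: A + 2C = -9.
Subtracting the second from the third: A - 2C = 11.
Solving: C = -5, A = 1, then B = -6.
So a_i = 1·i + (-6) + (-5)·(-1)^i; at i=26 this is 15.

15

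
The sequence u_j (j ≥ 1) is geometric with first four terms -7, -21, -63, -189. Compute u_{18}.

Common ratio r = 3.
u_j = (-7)·3^(j-1).
u_{18} = (-7)·3^17 = -903981141.

-903981141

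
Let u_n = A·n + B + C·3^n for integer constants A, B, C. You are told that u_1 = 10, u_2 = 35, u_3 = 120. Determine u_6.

3615

The three given values yield: A + B + 3C = 10; 2A + B + 9C = 35; 3A + B + 27C = 120.
Subtracting the first from the second: A + 6C = 25.
Subtracting the second from the third: A + 18C = 85.
Solving: C = 5, A = -5, then B = 0.
Hence u_6 = -5·6 + 0 + 5·729 = 3615.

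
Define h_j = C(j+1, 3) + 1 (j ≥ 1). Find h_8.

85

C(9, 3) = 84, so h_8 = 85.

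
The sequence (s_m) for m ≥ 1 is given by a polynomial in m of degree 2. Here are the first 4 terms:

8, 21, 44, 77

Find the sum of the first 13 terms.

1st diffs: 13, 23, 33.
2nd diffs: 10, 10 (constant).
Newton forward-difference form: s_m = 8 + 13·C(m-1,1) + 10·C(m-1,2).
Continuing: …, 120, 173, 236, 309, …, s_{13} = 824.
Summing m = 1..13 (13 terms) gives 3978.

3978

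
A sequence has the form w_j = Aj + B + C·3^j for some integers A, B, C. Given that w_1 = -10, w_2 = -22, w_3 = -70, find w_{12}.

At j = 1, 2, 3: A + B + 3C = -10; 2A + B + 9C = -22; 3A + B + 27C = -70.
Subtracting the first from the second: A + 6C = -12.
Subtracting the second from the third: A + 18C = -48.
Solving: C = -3, A = 6, then B = -7.
Hence w_{12} = 6·12 + (-7) + (-3)·531441 = -1594258.

-1594258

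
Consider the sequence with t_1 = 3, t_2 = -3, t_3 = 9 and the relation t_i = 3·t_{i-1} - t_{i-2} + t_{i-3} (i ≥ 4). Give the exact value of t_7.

657

Applying the relation repeatedly:
t_4 = 33  t_5 = 87  t_6 = 237  t_7 = 657.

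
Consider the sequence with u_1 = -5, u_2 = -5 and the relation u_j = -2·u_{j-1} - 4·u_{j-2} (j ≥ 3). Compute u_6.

Step forward from the initial values:
u_3 = 30  u_4 = -40  u_5 = -40  u_6 = 240.

240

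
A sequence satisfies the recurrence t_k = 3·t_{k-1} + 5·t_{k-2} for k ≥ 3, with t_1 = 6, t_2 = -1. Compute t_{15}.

Compute successive terms:
t_3 = 27  t_4 = 76  t_5 = 363  …  t_{12} = 8041921  t_{13} = 33716598  t_{14} = 141359399  t_{15} = 592661187.

592661187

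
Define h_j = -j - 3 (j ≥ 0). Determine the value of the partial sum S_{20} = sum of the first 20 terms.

Over j = 0..19: Σj = 190.
Total = (-1)·190 + (-3)·20 = -250.

-250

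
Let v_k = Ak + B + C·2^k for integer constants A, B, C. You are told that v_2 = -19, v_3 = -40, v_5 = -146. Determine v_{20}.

Plug in k = 2, 3, 5: 2A + B + 4C = -19; 3A + B + 8C = -40; 5A + B + 32C = -146.
Subtracting the first from the second: A + 4C = -21.
Subtracting the second from the third: 2A + 24C = -106.
Solving: C = -4, A = -5, then B = 7.
Hence v_{20} = -5·20 + 7 + (-4)·1048576 = -4194397.

-4194397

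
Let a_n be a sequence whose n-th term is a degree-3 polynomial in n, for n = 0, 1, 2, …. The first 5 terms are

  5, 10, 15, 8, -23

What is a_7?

1st diffs: 5, 5, -7, -31.
2nd diffs: 0, -12, -24.
3rd diffs: -12, -12 (constant).
Newton forward-difference form: a_n = 5 + 5·C(n,1) + (-12)·C(n,3).
At n = 7: n = 7, so a_7 = 5 + 35 - 420 = -380.

-380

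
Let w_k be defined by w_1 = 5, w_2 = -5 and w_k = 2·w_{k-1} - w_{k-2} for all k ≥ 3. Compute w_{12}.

Compute successive terms:
w_3 = -15; w_4 = -25; w_5 = -35; w_6 = -45; w_7 = -55; w_8 = -65; w_9 = -75; w_{10} = -85; w_{11} = -95; w_{12} = -105.
(Characteristic roots are 1 and 1.)

-105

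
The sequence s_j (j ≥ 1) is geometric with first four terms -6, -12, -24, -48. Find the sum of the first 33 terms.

-51539607546

Common ratio r = 2.
s_j = (-6)·2^(j-1).
S = (-6)·(2^33 - 1)/(2 - 1) = (-6)·(8589934592 - 1)/(1) = -51539607546.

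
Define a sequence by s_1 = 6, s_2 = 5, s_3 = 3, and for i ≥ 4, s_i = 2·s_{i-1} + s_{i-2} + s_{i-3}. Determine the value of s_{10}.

4409

Iterate the recurrence:
s_4 = 17  s_5 = 42  s_6 = 104  s_7 = 267  s_8 = 680  s_9 = 1731  s_{10} = 4409.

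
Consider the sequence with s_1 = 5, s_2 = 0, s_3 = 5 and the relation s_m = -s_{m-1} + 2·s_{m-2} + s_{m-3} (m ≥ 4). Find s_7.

Iterate the recurrence:
s_4 = 0, s_5 = 10, s_6 = -5, s_7 = 25.

25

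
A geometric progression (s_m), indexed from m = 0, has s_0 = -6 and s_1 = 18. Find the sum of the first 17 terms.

Common ratio r = -3.
s_m = (-6)·(-3)^(m-0).
S = (-6)·((-3)^17 - 1)/(-3 - 1) = (-6)·(-129140163 - 1)/(-4) = -193710246.

-193710246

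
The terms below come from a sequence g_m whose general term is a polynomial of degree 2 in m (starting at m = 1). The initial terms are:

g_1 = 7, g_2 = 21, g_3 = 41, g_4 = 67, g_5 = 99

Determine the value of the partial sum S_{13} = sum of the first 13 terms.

1st diffs: 14, 20, 26, 32.
2nd diffs: 6, 6, 6 (constant).
Newton forward-difference form: g_m = 7 + 14·C(m-1,1) + 6·C(m-1,2).
Continuing: …, 137, 181, 231, 287, …, g_{13} = 571.
Summing m = 1..13 (13 terms) gives 2899.

2899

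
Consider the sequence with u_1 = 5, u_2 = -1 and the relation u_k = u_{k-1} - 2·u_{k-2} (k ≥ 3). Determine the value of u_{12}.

Applying the relation repeatedly:
u_3 = -11;  u_4 = -9;  u_5 = 13;  u_6 = 31;  u_7 = 5;  u_8 = -57;  u_9 = -67;  u_{10} = 47;  u_{11} = 181;  u_{12} = 87.

87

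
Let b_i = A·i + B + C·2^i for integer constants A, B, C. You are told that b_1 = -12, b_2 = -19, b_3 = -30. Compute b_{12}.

-8233

Plug in i = 1, 2, 3: A + B + 2C = -12; 2A + B + 4C = -19; 3A + B + 8C = -30.
Subtracting the first from the second: A + 2C = -7.
Subtracting the second from the third: A + 4C = -11.
Solving: C = -2, A = -3, then B = -5.
Hence b_{12} = -3·12 + (-5) + (-2)·4096 = -8233.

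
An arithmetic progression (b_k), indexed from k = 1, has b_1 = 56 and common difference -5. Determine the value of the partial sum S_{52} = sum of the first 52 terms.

b_k = 56 + (k - 1)·(-5).
b_{52} = -199; S = 52·(56 + (-199))/2 = -3718.

-3718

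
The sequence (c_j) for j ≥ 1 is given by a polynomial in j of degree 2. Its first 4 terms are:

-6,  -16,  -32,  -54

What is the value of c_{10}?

-312

1st diffs: -10, -16, -22.
2nd diffs: -6, -6 (constant).
Newton forward-difference form: c_j = -6 + (-10)·C(j-1,1) + (-6)·C(j-1,2).
At j = 10: j-1 = 9, so c_{10} = -6 - 90 - 216 = -312.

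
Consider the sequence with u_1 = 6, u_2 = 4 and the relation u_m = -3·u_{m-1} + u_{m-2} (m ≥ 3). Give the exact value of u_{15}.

-11129046

Compute successive terms:
u_3 = -6;  u_4 = 22;  u_5 = -72;  …;  u_{12} = 308902;  u_{13} = -1020234;  u_{14} = 3369604;  u_{15} = -11129046.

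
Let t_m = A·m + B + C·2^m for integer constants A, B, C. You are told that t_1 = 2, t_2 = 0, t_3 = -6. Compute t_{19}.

-1048534

The three given values yield: A + B + 2C = 2; 2A + B + 4C = 0; 3A + B + 8C = -6.
Subtracting the first from the second: A + 2C = -2.
Subtracting the second from the third: A + 4C = -6.
Solving: C = -2, A = 2, then B = 4.
Hence t_{19} = 2·19 + 4 + (-2)·524288 = -1048534.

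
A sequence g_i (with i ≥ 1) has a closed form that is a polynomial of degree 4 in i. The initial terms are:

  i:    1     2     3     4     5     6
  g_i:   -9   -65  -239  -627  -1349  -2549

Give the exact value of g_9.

1st diffs: -56, -174, -388, -722, -1200.
2nd diffs: -118, -214, -334, -478.
3rd diffs: -96, -120, -144.
4th diffs: -24, -24 (constant).
Newton forward-difference form: g_i = -9 + (-56)·C(i-1,1) + (-118)·C(i-1,2) + (-96)·C(i-1,3) + (-24)·C(i-1,4).
At i = 9: i-1 = 8, so g_9 = -9 - 448 - 3304 - 5376 - 1680 = -10817.

-10817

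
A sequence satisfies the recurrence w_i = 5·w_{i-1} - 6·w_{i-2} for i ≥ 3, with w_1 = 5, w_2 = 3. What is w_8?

Iterate the recurrence:
w_3 = -15, w_4 = -93, w_5 = -375, w_6 = -1317, w_7 = -4335, w_8 = -13773.
(Characteristic roots are 3 and 2.)

-13773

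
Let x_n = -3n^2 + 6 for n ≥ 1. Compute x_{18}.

-966

x_{18} = -3·18^2 + 6 = -966.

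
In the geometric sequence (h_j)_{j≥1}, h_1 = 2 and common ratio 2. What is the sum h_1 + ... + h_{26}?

h_j = 2·2^(j-1).
S = 2·(2^26 - 1)/(2 - 1) = 2·(67108864 - 1)/(1) = 134217726.

134217726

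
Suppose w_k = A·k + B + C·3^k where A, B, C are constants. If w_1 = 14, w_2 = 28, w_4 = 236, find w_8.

19660

The three given values yield: A + B + 3C = 14; 2A + B + 9C = 28; 4A + B + 81C = 236.
Subtracting the first from the second: A + 6C = 14.
Subtracting the second from the third: 2A + 72C = 208.
Solving: C = 3, A = -4, then B = 9.
Therefore w_8 = -32 + 9 + 3·6561 = 19660.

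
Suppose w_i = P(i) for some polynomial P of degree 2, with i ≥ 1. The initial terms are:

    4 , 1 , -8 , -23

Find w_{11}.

1st diffs: -3, -9, -15.
2nd diffs: -6, -6 (constant).
Newton forward-difference form: w_i = 4 + (-3)·C(i-1,1) + (-6)·C(i-1,2).
At i = 11: i-1 = 10, so w_{11} = 4 - 30 - 270 = -296.

-296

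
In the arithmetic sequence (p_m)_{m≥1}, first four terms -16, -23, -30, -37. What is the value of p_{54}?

Common difference d = -7.
p_m = -16 + (m - 1)·(-7).
p_{54} = -16 + 53·(-7) = -387.

-387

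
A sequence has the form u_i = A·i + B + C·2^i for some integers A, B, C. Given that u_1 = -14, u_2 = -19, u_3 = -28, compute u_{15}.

-65560

Write the equations: A + B + 2C = -14; 2A + B + 4C = -19; 3A + B + 8C = -28.
Subtracting the first from the second: A + 2C = -5.
Subtracting the second from the third: A + 4C = -9.
Solving: C = -2, A = -1, then B = -9.
Therefore u_{15} = -15 + (-9) + (-2)·32768 = -65560.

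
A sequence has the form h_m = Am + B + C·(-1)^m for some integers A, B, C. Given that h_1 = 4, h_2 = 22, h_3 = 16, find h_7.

40

Plug in m = 1, 2, 3: A + B - C = 4; 2A + B + C = 22; 3A + B - C = 16.
Subtracting the first from the second: A + 2C = 18.
Subtracting the second from the third: A - 2C = -6.
Solving: C = 6, A = 6, then B = 4.
So h_m = 6·m + 4 + 6·(-1)^m; at m=7 this is 40.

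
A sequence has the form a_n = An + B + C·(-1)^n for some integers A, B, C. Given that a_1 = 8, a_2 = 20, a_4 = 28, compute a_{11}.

Write the equations: A + B - C = 8; 2A + B + C = 20; 4A + B + C = 28.
Subtracting the first from the second: A + 2C = 12.
Subtracting the second from the third: 2A = 8.
Solving: C = 4, A = 4, then B = 8.
So a_n = 4·n + 8 + 4·(-1)^n; at n=11 this is 48.

48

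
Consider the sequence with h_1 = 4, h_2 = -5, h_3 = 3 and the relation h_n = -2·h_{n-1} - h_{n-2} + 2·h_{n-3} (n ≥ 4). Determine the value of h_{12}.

Step forward from the initial values:
h_4 = 7; h_5 = -27; h_6 = 53; h_7 = -65; h_8 = 23; h_9 = 125; h_{10} = -403; h_{11} = 727; h_{12} = -801.

-801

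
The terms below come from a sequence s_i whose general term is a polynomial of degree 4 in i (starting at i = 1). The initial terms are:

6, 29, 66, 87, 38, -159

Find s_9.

-2778

1st diffs: 23, 37, 21, -49, -197.
2nd diffs: 14, -16, -70, -148.
3rd diffs: -30, -54, -78.
4th diffs: -24, -24 (constant).
Newton forward-difference form: s_i = 6 + 23·C(i-1,1) + 14·C(i-1,2) + (-30)·C(i-1,3) + (-24)·C(i-1,4).
At i = 9: i-1 = 8, so s_9 = 6 + 184 + 392 - 1680 - 1680 = -2778.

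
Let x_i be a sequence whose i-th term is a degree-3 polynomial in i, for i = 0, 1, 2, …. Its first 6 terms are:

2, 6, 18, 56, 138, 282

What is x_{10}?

2562

1st diffs: 4, 12, 38, 82, 144.
2nd diffs: 8, 26, 44, 62.
3rd diffs: 18, 18, 18 (constant).
Newton forward-difference form: x_i = 2 + 4·C(i,1) + 8·C(i,2) + 18·C(i,3).
At i = 10: i = 10, so x_{10} = 2 + 40 + 360 + 2160 = 2562.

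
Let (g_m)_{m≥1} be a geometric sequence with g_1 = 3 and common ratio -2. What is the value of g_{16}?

-98304

g_m = 3·(-2)^(m-1).
g_{16} = 3·(-2)^15 = -98304.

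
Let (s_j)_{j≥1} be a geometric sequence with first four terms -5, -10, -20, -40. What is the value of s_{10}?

-2560

Common ratio r = 2.
s_j = (-5)·2^(j-1).
s_{10} = (-5)·2^9 = -2560.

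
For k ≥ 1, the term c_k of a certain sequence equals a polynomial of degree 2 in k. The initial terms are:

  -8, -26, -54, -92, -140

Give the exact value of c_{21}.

1st diffs: -18, -28, -38, -48.
2nd diffs: -10, -10, -10 (constant).
Newton forward-difference form: c_k = -8 + (-18)·C(k-1,1) + (-10)·C(k-1,2).
At k = 21: k-1 = 20, so c_{21} = -8 - 360 - 1900 = -2268.

-2268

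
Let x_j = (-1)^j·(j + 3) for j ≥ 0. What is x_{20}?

23

(-1)^20 = 1; j + 3 at j=20 is 23; so x_{20} = 23.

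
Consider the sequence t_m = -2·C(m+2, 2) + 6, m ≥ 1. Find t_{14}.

-234

C(16, 2) = 120, so t_{14} = -234.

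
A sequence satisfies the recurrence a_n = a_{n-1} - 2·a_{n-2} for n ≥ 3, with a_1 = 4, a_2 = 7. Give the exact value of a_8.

a_3 = -1; a_4 = -15; a_5 = -13; a_6 = 17; a_7 = 43; a_8 = 9.

9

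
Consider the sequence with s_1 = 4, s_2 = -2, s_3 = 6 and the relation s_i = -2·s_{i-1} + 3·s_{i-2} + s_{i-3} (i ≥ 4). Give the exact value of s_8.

Compute successive terms:
s_4 = -14, s_5 = 44, s_6 = -124, s_7 = 366, s_8 = -1060.

-1060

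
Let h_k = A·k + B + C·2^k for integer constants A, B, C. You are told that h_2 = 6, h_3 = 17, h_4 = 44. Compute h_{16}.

262064

Write the equations: 2A + B + 4C = 6; 3A + B + 8C = 17; 4A + B + 16C = 44.
Subtracting the first from the second: A + 4C = 11.
Subtracting the second from the third: A + 8C = 27.
Solving: C = 4, A = -5, then B = 0.
Therefore h_{16} = -80 + 0 + 4·65536 = 262064.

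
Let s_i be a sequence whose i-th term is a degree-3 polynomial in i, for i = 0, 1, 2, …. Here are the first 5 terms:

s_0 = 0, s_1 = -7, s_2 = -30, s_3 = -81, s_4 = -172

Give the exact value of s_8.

-1176

1st diffs: -7, -23, -51, -91.
2nd diffs: -16, -28, -40.
3rd diffs: -12, -12 (constant).
So s_i = -2i^3 - 2i^2 - 3i.
Evaluating at i = 8 gives s_8 = -1176.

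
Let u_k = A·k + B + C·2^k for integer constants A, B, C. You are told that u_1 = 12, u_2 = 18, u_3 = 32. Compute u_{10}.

At k = 1, 2, 3: A + B + 2C = 12; 2A + B + 4C = 18; 3A + B + 8C = 32.
Subtracting the first from the second: A + 2C = 6.
Subtracting the second from the third: A + 4C = 14.
Solving: C = 4, A = -2, then B = 6.
Hence u_{10} = -2·10 + 6 + 4·1024 = 4082.

4082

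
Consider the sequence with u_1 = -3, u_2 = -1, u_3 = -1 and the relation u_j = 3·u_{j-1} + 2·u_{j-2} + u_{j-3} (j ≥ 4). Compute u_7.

-356

Applying the relation repeatedly:
u_4 = -8;  u_5 = -27;  u_6 = -98;  u_7 = -356.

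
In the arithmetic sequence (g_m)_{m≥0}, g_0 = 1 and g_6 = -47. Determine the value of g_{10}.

-79

Common difference d = (-47 - 1) / (6 - 0) = -8.
g_m = 1 + (m - 0)·(-8).
g_{10} = 1 + 10·(-8) = -79.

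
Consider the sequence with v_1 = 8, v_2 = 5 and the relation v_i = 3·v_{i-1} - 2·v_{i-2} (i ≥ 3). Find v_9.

-757

Applying the relation repeatedly:
v_3 = -1; v_4 = -13; v_5 = -37; v_6 = -85; v_7 = -181; v_8 = -373; v_9 = -757.
(Characteristic roots are 2 and 1.)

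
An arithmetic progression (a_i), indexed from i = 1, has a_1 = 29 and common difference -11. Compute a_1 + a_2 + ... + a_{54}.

-14175

a_i = 29 + (i - 1)·(-11).
a_{54} = -554; S = 54·(29 + (-554))/2 = -14175.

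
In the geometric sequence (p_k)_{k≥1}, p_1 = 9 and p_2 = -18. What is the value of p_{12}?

-18432

Common ratio r = -2.
p_k = 9·(-2)^(k-1).
p_{12} = 9·(-2)^11 = -18432.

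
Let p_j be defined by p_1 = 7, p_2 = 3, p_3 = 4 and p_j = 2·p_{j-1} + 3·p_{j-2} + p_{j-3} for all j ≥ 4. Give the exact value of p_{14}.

Compute successive terms:
p_4 = 24, p_5 = 63, p_6 = 202, …, p_{11} = 55568, p_{12} = 171127, p_{13} = 527002, p_{14} = 1622953.

1622953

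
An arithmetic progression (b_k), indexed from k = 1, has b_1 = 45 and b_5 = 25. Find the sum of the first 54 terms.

-4725

Common difference d = (25 - 45) / (5 - 1) = -5.
b_k = 45 + (k - 1)·(-5).
b_{54} = -220; S = 54·(45 + (-220))/2 = -4725.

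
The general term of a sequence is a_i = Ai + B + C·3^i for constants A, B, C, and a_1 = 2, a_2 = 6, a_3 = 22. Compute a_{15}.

At i = 1, 2, 3: A + B + 3C = 2; 2A + B + 9C = 6; 3A + B + 27C = 22.
Subtracting the first from the second: A + 6C = 4.
Subtracting the second from the third: A + 18C = 16.
Solving: C = 1, A = -2, then B = 1.
Therefore a_{15} = -30 + 1 + 1·14348907 = 14348878.

14348878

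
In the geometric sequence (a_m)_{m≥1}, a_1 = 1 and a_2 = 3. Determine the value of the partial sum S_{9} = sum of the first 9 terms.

9841

Common ratio r = 3.
a_m = 1·3^(m-1).
S = 1·(3^9 - 1)/(3 - 1) = 1·(19683 - 1)/(2) = 9841.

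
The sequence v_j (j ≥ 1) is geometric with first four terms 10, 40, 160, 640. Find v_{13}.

Common ratio r = 4.
v_j = 10·4^(j-1).
v_{13} = 10·4^12 = 167772160.

167772160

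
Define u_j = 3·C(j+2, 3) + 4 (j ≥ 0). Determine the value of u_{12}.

C(14, 3) = 364, so u_{12} = 1096.

1096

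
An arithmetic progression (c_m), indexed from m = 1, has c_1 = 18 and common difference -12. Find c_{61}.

c_m = 18 + (m - 1)·(-12).
c_{61} = 18 + 60·(-12) = -702.

-702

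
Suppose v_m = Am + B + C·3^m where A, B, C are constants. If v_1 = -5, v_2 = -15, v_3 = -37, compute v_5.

-261

At m = 1, 2, 3: A + B + 3C = -5; 2A + B + 9C = -15; 3A + B + 27C = -37.
Subtracting the first from the second: A + 6C = -10.
Subtracting the second from the third: A + 18C = -22.
Solving: C = -1, A = -4, then B = 2.
Therefore v_5 = -20 + 2 + (-1)·243 = -261.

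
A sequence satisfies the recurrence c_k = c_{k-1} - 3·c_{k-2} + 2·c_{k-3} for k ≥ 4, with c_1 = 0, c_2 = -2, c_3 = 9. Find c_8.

c_4 = 15  c_5 = -16  c_6 = -43  c_7 = 35  c_8 = 132.

132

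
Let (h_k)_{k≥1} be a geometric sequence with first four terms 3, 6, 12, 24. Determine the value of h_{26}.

Common ratio r = 2.
h_k = 3·2^(k-1).
h_{26} = 3·2^25 = 100663296.

100663296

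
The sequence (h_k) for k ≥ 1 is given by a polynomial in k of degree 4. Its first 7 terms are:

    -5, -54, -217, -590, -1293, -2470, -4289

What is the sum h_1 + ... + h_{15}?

1st diffs: -49, -163, -373, -703, -1177, -1819.
2nd diffs: -114, -210, -330, -474, -642.
3rd diffs: -96, -120, -144, -168.
4th diffs: -24, -24, -24 (constant).
Newton forward-difference form: h_k = -5 + (-49)·C(k-1,1) + (-114)·C(k-1,2) + (-96)·C(k-1,3) + (-24)·C(k-1,4).
Continuing: …, -6942, -10645, -15638, -22185, …, h_{15} = -70033.
Summing k = 1..15 (15 terms) gives -260202.

-260202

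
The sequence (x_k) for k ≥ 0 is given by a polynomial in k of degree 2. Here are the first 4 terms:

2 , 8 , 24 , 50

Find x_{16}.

1st diffs: 6, 16, 26.
2nd diffs: 10, 10 (constant).
So x_k = 5k^2 + k + 2.
Evaluating at k = 16 gives x_{16} = 1298.

1298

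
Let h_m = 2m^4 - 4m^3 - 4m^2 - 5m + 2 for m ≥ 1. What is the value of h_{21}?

h_{21} = 2·21^4 - 4·21^3 - 4·21^2 - 5·21 + 2 = 350051.

350051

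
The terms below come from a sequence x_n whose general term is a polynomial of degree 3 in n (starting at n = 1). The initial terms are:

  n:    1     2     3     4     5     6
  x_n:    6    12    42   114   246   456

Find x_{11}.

1st diffs: 6, 30, 72, 132, 210.
2nd diffs: 24, 42, 60, 78.
3rd diffs: 18, 18, 18 (constant).
Newton forward-difference form: x_n = 6 + 6·C(n-1,1) + 24·C(n-1,2) + 18·C(n-1,3).
At n = 11: n-1 = 10, so x_{11} = 6 + 60 + 1080 + 2160 = 3306.

3306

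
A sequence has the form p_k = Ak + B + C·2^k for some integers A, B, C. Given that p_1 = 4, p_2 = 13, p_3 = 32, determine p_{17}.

655338

At k = 1, 2, 3: A + B + 2C = 4; 2A + B + 4C = 13; 3A + B + 8C = 32.
Subtracting the first from the second: A + 2C = 9.
Subtracting the second from the third: A + 4C = 19.
Solving: C = 5, A = -1, then B = -5.
Hence p_{17} = -1·17 + (-5) + 5·131072 = 655338.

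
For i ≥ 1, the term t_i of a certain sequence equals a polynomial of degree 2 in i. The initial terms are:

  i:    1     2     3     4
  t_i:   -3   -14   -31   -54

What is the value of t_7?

-159

1st diffs: -11, -17, -23.
2nd diffs: -6, -6 (constant).
So t_i = -3i^2 - 2i + 2.
Evaluating at i = 7 gives t_7 = -159.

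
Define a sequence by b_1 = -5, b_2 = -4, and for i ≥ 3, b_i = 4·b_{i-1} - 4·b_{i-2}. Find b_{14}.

Iterate the recurrence:
b_3 = 4  b_4 = 32  b_5 = 112  …  b_{11} = 25600  b_{12} = 57344  b_{13} = 126976  b_{14} = 278528.
(Characteristic roots are 2 and 2.)

278528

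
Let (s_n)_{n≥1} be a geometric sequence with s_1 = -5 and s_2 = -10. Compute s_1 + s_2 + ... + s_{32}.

Common ratio r = 2.
s_n = (-5)·2^(n-1).
S = (-5)·(2^32 - 1)/(2 - 1) = (-5)·(4294967296 - 1)/(1) = -21474836475.

-21474836475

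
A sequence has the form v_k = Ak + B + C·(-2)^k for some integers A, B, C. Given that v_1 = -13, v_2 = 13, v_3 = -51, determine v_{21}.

-10485843

The three given values yield: A + B - 2C = -13; 2A + B + 4C = 13; 3A + B - 8C = -51.
Subtracting the first from the second: A + 6C = 26.
Subtracting the second from the third: A - 12C = -64.
Solving: C = 5, A = -4, then B = 1.
Therefore v_{21} = -84 + 1 + 5·(-2097152) = -10485843.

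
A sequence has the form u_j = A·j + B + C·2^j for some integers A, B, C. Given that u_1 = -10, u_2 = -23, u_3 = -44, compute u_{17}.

-524370

At j = 1, 2, 3: A + B + 2C = -10; 2A + B + 4C = -23; 3A + B + 8C = -44.
Subtracting the first from the second: A + 2C = -13.
Subtracting the second from the third: A + 4C = -21.
Solving: C = -4, A = -5, then B = 3.
Therefore u_{17} = -85 + 3 + (-4)·131072 = -524370.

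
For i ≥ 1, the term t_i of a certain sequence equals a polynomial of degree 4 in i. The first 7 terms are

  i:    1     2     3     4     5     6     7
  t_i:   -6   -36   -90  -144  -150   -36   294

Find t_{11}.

6534

1st diffs: -30, -54, -54, -6, 114, 330.
2nd diffs: -24, 0, 48, 120, 216.
3rd diffs: 24, 48, 72, 96.
4th diffs: 24, 24, 24 (constant).
Newton forward-difference form: t_i = -6 + (-30)·C(i-1,1) + (-24)·C(i-1,2) + 24·C(i-1,3) + 24·C(i-1,4).
At i = 11: i-1 = 10, so t_{11} = -6 - 300 - 1080 + 2880 + 5040 = 6534.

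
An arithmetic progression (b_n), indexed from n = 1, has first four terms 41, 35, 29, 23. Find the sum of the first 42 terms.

Common difference d = -6.
b_n = 41 + (n - 1)·(-6).
b_{42} = -205; S = 42·(41 + (-205))/2 = -3444.

-3444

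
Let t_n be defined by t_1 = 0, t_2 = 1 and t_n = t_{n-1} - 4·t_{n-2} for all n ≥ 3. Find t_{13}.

-231

Iterate the recurrence:
t_3 = 1  t_4 = -3  t_5 = -7  …  t_{10} = -171  t_{11} = 305  t_{12} = 989  t_{13} = -231.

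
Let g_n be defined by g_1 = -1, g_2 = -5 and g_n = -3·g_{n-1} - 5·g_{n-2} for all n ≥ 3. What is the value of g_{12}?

Applying the relation repeatedly:
g_3 = 20; g_4 = -35; g_5 = 5; g_6 = 160; g_7 = -505; g_8 = 715; g_9 = 380; g_{10} = -4715; g_{11} = 12245; g_{12} = -13160.

-13160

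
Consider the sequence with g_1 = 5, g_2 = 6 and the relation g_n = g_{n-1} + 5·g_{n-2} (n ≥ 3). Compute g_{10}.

33241

g_3 = 31  g_4 = 61  g_5 = 216  g_6 = 521  g_7 = 1601  g_8 = 4206  g_9 = 12211  g_{10} = 33241.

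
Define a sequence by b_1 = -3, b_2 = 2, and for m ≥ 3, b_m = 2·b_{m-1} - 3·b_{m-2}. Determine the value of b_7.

-119

Compute successive terms:
b_3 = 13  b_4 = 20  b_5 = 1  b_6 = -58  b_7 = -119.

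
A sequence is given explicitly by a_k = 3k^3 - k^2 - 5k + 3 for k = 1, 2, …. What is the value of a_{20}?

23503

a_{20} = 3·20^3 - 1·20^2 - 5·20 + 3 = 23503.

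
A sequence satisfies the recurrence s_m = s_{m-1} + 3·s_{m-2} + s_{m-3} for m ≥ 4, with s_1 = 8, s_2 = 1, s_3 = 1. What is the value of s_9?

Step forward from the initial values:
s_4 = 12; s_5 = 16; s_6 = 53; s_7 = 113; s_8 = 288; s_9 = 680.

680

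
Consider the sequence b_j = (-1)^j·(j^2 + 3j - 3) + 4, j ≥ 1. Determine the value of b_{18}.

(-1)^18 = 1; j^2 + 3j - 3 at j=18 is 375; so b_{18} = 379.

379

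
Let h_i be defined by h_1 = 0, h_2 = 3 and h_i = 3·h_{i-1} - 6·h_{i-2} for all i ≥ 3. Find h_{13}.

Step forward from the initial values:
h_3 = 9  h_4 = 9  h_5 = -27  …  h_{10} = 4617  h_{11} = 3645  h_{12} = -16767  h_{13} = -72171.

-72171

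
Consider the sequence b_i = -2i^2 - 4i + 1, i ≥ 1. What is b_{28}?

b_{28} = -2·28^2 - 4·28 + 1 = -1679.

-1679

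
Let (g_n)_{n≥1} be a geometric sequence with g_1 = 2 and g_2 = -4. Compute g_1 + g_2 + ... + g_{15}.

21846

Common ratio r = -2.
g_n = 2·(-2)^(n-1).
S = 2·((-2)^15 - 1)/(-2 - 1) = 2·(-32768 - 1)/(-3) = 21846.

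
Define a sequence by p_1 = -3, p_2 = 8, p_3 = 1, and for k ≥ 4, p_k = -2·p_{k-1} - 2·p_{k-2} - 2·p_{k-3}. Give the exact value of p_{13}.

80

Compute successive terms:
p_4 = -12; p_5 = 6; p_6 = 10; p_7 = -8; p_8 = -16; p_9 = 28; p_{10} = -8; p_{11} = -8; p_{12} = -24; p_{13} = 80.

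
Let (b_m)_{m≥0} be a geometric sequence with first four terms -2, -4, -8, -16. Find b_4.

Common ratio r = 2.
b_m = (-2)·2^(m-0).
b_4 = (-2)·2^4 = -32.

-32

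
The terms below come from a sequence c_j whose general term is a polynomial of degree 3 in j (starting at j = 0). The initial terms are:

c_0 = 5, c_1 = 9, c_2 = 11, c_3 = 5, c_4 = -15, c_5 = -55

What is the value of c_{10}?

1st diffs: 4, 2, -6, -20, -40.
2nd diffs: -2, -8, -14, -20.
3rd diffs: -6, -6, -6 (constant).
Newton forward-difference form: c_j = 5 + 4·C(j,1) + (-2)·C(j,2) + (-6)·C(j,3).
At j = 10: j = 10, so c_{10} = 5 + 40 - 90 - 720 = -765.

-765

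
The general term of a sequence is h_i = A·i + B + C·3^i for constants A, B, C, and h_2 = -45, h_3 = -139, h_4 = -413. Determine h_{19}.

Write the equations: 2A + B + 9C = -45; 3A + B + 27C = -139; 4A + B + 81C = -413.
Subtracting the first from the second: A + 18C = -94.
Subtracting the second from the third: A + 54C = -274.
Solving: C = -5, A = -4, then B = 8.
So h_i = -4·i + 8 + (-5)·3^i; at i=19 this is -5811307403.

-5811307403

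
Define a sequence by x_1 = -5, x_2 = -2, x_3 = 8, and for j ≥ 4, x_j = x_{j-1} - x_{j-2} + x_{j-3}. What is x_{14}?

-2

Compute successive terms:
x_4 = 5;  x_5 = -5;  x_6 = -2;  …;  x_{11} = 8;  x_{12} = 5;  x_{13} = -5;  x_{14} = -2.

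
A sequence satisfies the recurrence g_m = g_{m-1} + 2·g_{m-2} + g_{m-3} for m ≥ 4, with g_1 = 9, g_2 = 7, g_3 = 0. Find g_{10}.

1576

Applying the relation repeatedly:
g_4 = 23  g_5 = 30  g_6 = 76  g_7 = 159  g_8 = 341  g_9 = 735  g_{10} = 1576.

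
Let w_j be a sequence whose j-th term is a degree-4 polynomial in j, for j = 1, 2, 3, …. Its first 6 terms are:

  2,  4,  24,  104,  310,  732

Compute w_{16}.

53792

1st diffs: 2, 20, 80, 206, 422.
2nd diffs: 18, 60, 126, 216.
3rd diffs: 42, 66, 90.
4th diffs: 24, 24 (constant).
Newton forward-difference form: w_j = 2 + 2·C(j-1,1) + 18·C(j-1,2) + 42·C(j-1,3) + 24·C(j-1,4).
At j = 16: j-1 = 15, so w_{16} = 2 + 30 + 1890 + 19110 + 32760 = 53792.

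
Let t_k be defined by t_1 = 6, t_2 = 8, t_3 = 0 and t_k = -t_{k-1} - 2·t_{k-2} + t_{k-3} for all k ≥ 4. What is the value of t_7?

-48

Compute successive terms:
t_4 = -10;  t_5 = 18;  t_6 = 2;  t_7 = -48.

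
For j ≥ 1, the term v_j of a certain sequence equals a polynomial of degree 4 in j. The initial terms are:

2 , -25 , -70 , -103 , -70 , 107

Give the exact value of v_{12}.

1st diffs: -27, -45, -33, 33, 177.
2nd diffs: -18, 12, 66, 144.
3rd diffs: 30, 54, 78.
4th diffs: 24, 24 (constant).
So v_j = j^4 - 5j^3 - 4j^2 + 5j + 5.
Evaluating at j = 12 gives v_{12} = 11585.

11585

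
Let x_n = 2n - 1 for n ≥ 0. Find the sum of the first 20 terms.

360

Over n = 0..19: Σn = 190.
Total = (2)·190 + (-1)·20 = 360.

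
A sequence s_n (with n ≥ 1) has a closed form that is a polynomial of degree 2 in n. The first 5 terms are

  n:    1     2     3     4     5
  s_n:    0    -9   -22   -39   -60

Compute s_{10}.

-225

1st diffs: -9, -13, -17, -21.
2nd diffs: -4, -4, -4 (constant).
Newton forward-difference form: s_n = (-9)·C(n-1,1) + (-4)·C(n-1,2).
At n = 10: n-1 = 9, so s_{10} = -81 - 144 = -225.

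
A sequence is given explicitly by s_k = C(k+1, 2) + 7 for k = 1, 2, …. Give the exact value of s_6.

28

C(7, 2) = 21, so s_6 = 28.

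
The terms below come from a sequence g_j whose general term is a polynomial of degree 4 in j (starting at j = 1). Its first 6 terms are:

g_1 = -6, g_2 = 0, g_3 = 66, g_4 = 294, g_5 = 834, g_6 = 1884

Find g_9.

1st diffs: 6, 66, 228, 540, 1050.
2nd diffs: 60, 162, 312, 510.
3rd diffs: 102, 150, 198.
4th diffs: 48, 48 (constant).
So g_j = 2j^4 - 3j^3 - 2j^2 + 3j - 6.
Evaluating at j = 9 gives g_9 = 10794.

10794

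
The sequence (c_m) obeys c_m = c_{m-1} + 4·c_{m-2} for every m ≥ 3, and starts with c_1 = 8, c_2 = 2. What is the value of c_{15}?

1842914

Compute successive terms:
c_3 = 34; c_4 = 42; c_5 = 178; …; c_{12} = 108906; c_{13} = 281458; c_{14} = 717082; c_{15} = 1842914.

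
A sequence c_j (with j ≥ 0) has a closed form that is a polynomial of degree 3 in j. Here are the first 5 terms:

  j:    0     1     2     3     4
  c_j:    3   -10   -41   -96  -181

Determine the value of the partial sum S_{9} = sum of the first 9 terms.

1st diffs: -13, -31, -55, -85.
2nd diffs: -18, -24, -30.
3rd diffs: -6, -6 (constant).
So c_j = -j^3 - 6j^2 - 6j + 3.
Continuing: -302, -465, -676, -941.
Summing j = 0..8 (9 terms) gives -2709.

-2709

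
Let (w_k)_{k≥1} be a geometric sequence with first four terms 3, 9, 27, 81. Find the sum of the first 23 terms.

Common ratio r = 3.
w_k = 3·3^(k-1).
S = 3·(3^23 - 1)/(3 - 1) = 3·(94143178827 - 1)/(2) = 141214768239.

141214768239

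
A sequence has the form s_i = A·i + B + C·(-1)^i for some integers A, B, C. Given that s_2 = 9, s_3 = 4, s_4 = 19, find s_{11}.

Write the equations: 2A + B + C = 9; 3A + B - C = 4; 4A + B + C = 19.
Subtracting the first from the second: A - 2C = -5.
Subtracting the second from the third: A + 2C = 15.
Solving: C = 5, A = 5, then B = -6.
Therefore s_{11} = 55 + (-6) + 5·(-1) = 44.

44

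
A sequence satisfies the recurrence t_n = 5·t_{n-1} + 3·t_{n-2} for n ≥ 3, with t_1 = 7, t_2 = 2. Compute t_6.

4973

Applying the relation repeatedly:
t_3 = 31  t_4 = 161  t_5 = 898  t_6 = 4973.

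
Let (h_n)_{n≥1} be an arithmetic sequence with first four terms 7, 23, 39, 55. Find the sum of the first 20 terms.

3180

Common difference d = 16.
h_n = 7 + (n - 1)·16.
h_{20} = 311; S = 20·(7 + 311)/2 = 3180.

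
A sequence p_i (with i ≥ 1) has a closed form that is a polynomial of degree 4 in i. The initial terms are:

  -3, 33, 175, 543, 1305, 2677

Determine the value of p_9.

13333

1st diffs: 36, 142, 368, 762, 1372.
2nd diffs: 106, 226, 394, 610.
3rd diffs: 120, 168, 216.
4th diffs: 48, 48 (constant).
So p_i = 2i^4 + 3i^2 - 3i - 5.
Evaluating at i = 9 gives p_9 = 13333.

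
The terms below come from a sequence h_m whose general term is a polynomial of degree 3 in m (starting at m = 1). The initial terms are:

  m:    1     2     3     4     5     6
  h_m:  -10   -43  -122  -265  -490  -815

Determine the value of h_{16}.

-13525

1st diffs: -33, -79, -143, -225, -325.
2nd diffs: -46, -64, -82, -100.
3rd diffs: -18, -18, -18 (constant).
Newton forward-difference form: h_m = -10 + (-33)·C(m-1,1) + (-46)·C(m-1,2) + (-18)·C(m-1,3).
At m = 16: m-1 = 15, so h_{16} = -10 - 495 - 4830 - 8190 = -13525.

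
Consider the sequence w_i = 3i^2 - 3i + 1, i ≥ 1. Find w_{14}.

w_{14} = 3·14^2 - 3·14 + 1 = 547.

547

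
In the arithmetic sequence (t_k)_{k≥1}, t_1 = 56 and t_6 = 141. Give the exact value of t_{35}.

634

Common difference d = (141 - 56) / (6 - 1) = 17.
t_k = 56 + (k - 1)·17.
t_{35} = 56 + 34·17 = 634.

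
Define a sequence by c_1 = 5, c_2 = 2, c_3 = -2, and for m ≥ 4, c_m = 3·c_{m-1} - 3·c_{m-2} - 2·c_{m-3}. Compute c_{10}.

2786

Step forward from the initial values:
c_4 = -22, c_5 = -64, c_6 = -122, c_7 = -130, c_8 = 104, c_9 = 946, c_{10} = 2786.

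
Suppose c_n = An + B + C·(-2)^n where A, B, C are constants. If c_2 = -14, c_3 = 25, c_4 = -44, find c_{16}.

-196568

At n = 2, 3, 4: 2A + B + 4C = -14; 3A + B - 8C = 25; 4A + B + 16C = -44.
Subtracting the first from the second: A - 12C = 39.
Subtracting the second from the third: A + 24C = -69.
Solving: C = -3, A = 3, then B = -8.
Hence c_{16} = 3·16 + (-8) + (-3)·65536 = -196568.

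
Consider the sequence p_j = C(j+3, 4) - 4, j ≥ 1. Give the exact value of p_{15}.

3056

C(18, 4) = 3060, so p_{15} = 3056.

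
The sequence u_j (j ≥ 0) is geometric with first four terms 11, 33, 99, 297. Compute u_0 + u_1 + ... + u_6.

Common ratio r = 3.
u_j = 11·3^(j-0).
S = 11·(3^7 - 1)/(3 - 1) = 11·(2187 - 1)/(2) = 12023.

12023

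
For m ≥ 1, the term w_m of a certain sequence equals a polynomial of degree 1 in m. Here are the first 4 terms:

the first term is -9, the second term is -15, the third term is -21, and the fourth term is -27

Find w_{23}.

-141

1st diffs: -6, -6, -6 (constant).
So w_m = -6m - 3.
Evaluating at m = 23 gives w_{23} = -141.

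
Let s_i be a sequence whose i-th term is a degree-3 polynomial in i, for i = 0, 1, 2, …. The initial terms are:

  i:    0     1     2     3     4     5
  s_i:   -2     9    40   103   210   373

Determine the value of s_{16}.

1st diffs: 11, 31, 63, 107, 163.
2nd diffs: 20, 32, 44, 56.
3rd diffs: 12, 12, 12 (constant).
Newton forward-difference form: s_i = -2 + 11·C(i,1) + 20·C(i,2) + 12·C(i,3).
At i = 16: i = 16, so s_{16} = -2 + 176 + 2400 + 6720 = 9294.

9294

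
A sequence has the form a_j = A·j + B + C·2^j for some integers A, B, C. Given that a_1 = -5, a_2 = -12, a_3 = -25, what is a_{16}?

At j = 1, 2, 3: A + B + 2C = -5; 2A + B + 4C = -12; 3A + B + 8C = -25.
Subtracting the first from the second: A + 2C = -7.
Subtracting the second from the third: A + 4C = -13.
Solving: C = -3, A = -1, then B = 2.
Hence a_{16} = -1·16 + 2 + (-3)·65536 = -196622.

-196622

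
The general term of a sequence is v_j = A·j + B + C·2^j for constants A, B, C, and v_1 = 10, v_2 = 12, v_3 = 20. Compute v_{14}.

49104

Write the equations: A + B + 2C = 10; 2A + B + 4C = 12; 3A + B + 8C = 20.
Subtracting the first from the second: A + 2C = 2.
Subtracting the second from the third: A + 4C = 8.
Solving: C = 3, A = -4, then B = 8.
Therefore v_{14} = -56 + 8 + 3·16384 = 49104.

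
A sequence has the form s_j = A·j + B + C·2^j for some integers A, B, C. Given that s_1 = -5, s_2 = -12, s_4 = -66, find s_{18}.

-1310664

At j = 1, 2, 4: A + B + 2C = -5; 2A + B + 4C = -12; 4A + B + 16C = -66.
Subtracting the first from the second: A + 2C = -7.
Subtracting the second from the third: 2A + 12C = -54.
Solving: C = -5, A = 3, then B = 2.
So s_j = 3·j + 2 + (-5)·2^j; at j=18 this is -1310664.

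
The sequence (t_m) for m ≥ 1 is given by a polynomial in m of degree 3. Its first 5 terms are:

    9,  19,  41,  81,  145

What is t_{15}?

3425

1st diffs: 10, 22, 40, 64.
2nd diffs: 12, 18, 24.
3rd diffs: 6, 6 (constant).
Newton forward-difference form: t_m = 9 + 10·C(m-1,1) + 12·C(m-1,2) + 6·C(m-1,3).
At m = 15: m-1 = 14, so t_{15} = 9 + 140 + 1092 + 2184 = 3425.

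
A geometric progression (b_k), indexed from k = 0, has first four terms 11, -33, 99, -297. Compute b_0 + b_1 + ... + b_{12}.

Common ratio r = -3.
b_k = 11·(-3)^(k-0).
S = 11·((-3)^13 - 1)/(-3 - 1) = 11·(-1594323 - 1)/(-4) = 4384391.

4384391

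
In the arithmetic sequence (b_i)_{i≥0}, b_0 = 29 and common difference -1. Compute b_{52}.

-23

b_i = 29 + (i - 0)·(-1).
b_{52} = 29 + 52·(-1) = -23.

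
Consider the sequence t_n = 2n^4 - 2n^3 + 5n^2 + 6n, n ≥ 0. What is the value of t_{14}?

72408

t_{14} = 2·14^4 - 2·14^3 + 5·14^2 + 6·14 = 72408.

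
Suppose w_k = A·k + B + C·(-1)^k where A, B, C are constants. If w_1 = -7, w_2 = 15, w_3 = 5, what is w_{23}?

125

Write the equations: A + B - C = -7; 2A + B + C = 15; 3A + B - C = 5.
Subtracting the first from the second: A + 2C = 22.
Subtracting the second from the third: A - 2C = -10.
Solving: C = 8, A = 6, then B = -5.
Hence w_{23} = 6·23 + (-5) + 8·(-1) = 125.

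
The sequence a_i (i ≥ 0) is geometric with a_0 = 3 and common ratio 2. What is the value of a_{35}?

103079215104

a_i = 3·2^(i-0).
a_{35} = 3·2^35 = 103079215104.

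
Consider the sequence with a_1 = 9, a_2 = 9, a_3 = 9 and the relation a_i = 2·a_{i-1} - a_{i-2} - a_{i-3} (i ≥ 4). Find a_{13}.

Compute successive terms:
a_4 = 0; a_5 = -18; a_6 = -45; a_7 = -72; a_8 = -81; a_9 = -45; a_{10} = 63; a_{11} = 252; a_{12} = 486; a_{13} = 657.

657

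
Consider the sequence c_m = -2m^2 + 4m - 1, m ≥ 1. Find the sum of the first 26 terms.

Over m = 1..26: Σm = 351, Σm² = 6201.
Total = (-2)·6201 + (4)·351 + (-1)·26 = -11024.

-11024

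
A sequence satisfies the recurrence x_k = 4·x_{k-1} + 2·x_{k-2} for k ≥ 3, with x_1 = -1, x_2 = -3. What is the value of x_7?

-5464

Step forward from the initial values:
x_3 = -14;  x_4 = -62;  x_5 = -276;  x_6 = -1228;  x_7 = -5464.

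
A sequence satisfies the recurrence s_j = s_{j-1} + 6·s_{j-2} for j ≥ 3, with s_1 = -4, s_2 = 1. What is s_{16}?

Compute successive terms:
s_3 = -23  s_4 = -17  s_5 = -155  …  s_{13} = -754667  s_{14} = -2210753  s_{15} = -6738755  s_{16} = -20003273.
(Characteristic roots are 3 and -2.)

-20003273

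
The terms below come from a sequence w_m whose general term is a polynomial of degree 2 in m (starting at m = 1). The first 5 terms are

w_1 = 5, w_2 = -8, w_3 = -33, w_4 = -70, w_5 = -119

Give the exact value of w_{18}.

1st diffs: -13, -25, -37, -49.
2nd diffs: -12, -12, -12 (constant).
Newton forward-difference form: w_m = 5 + (-13)·C(m-1,1) + (-12)·C(m-1,2).
At m = 18: m-1 = 17, so w_{18} = 5 - 221 - 1632 = -1848.

-1848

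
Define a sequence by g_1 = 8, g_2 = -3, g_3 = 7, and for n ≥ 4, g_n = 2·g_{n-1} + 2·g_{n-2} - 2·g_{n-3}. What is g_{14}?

-18448

Compute successive terms:
g_4 = -8; g_5 = 4; g_6 = -22; …; g_{11} = -1184; g_{12} = -3016; g_{13} = -7392; g_{14} = -18448.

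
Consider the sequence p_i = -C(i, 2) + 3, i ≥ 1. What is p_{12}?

C(12, 2) = 66, so p_{12} = -63.

-63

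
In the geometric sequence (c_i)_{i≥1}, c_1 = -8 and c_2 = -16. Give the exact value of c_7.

Common ratio r = 2.
c_i = (-8)·2^(i-1).
c_7 = (-8)·2^6 = -512.

-512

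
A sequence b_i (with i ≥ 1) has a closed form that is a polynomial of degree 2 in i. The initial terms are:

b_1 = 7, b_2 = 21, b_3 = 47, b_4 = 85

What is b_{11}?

1st diffs: 14, 26, 38.
2nd diffs: 12, 12 (constant).
Newton forward-difference form: b_i = 7 + 14·C(i-1,1) + 12·C(i-1,2).
At i = 11: i-1 = 10, so b_{11} = 7 + 140 + 540 = 687.

687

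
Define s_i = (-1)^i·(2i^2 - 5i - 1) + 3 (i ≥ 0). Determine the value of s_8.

(-1)^8 = 1; 2i^2 - 5i - 1 at i=8 is 87; so s_8 = 90.

90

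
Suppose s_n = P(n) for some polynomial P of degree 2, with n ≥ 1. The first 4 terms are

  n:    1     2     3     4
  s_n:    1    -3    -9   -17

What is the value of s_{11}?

-129

1st diffs: -4, -6, -8.
2nd diffs: -2, -2 (constant).
Newton forward-difference form: s_n = 1 + (-4)·C(n-1,1) + (-2)·C(n-1,2).
At n = 11: n-1 = 10, so s_{11} = 1 - 40 - 90 = -129.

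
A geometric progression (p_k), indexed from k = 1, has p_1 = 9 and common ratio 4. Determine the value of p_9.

589824

p_k = 9·4^(k-1).
p_9 = 9·4^8 = 589824.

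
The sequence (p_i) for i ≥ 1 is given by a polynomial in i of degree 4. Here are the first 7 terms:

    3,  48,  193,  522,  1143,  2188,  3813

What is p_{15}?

1st diffs: 45, 145, 329, 621, 1045, 1625.
2nd diffs: 100, 184, 292, 424, 580.
3rd diffs: 84, 108, 132, 156.
4th diffs: 24, 24, 24 (constant).
So p_i = i^4 + 4i^3 + i^2 - i - 2.
Evaluating at i = 15 gives p_{15} = 64333.

64333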